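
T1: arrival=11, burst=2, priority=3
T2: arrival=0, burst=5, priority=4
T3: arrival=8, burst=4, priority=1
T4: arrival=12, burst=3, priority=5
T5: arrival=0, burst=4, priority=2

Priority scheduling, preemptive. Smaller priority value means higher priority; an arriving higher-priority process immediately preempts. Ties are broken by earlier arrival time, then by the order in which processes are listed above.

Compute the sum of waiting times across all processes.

14

Gantt: | T5 0-4 | T2 4-8 | T3 8-12 | T1 12-14 | T2 14-15 | T4 15-18 |
Completion: T1=14  T2=15  T3=12  T4=18  T5=4
Turnaround (C−A): T1=3  T2=15  T3=4  T4=6  T5=4
Waiting = turnaround − burst: T1=1, T2=10, T3=0, T4=3, T5=0
Total waiting = 1 + 10 + 0 + 3 + 0 = 14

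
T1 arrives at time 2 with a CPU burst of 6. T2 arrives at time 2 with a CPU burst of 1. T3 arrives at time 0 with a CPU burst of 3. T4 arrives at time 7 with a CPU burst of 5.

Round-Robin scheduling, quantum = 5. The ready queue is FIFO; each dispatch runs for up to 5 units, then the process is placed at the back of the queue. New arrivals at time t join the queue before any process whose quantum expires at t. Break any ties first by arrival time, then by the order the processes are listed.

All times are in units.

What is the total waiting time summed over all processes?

15

Gantt: | T3 0-3 | T1 3-8 | T2 8-9 | T4 9-14 | T1 14-15 |
Completion: T1=15  T2=9  T3=3  T4=14
Turnaround (C−A): T1=13  T2=7  T3=3  T4=7
Waiting = turnaround − burst: T1=7, T2=6, T3=0, T4=2
Total waiting = 7 + 6 + 0 + 2 = 15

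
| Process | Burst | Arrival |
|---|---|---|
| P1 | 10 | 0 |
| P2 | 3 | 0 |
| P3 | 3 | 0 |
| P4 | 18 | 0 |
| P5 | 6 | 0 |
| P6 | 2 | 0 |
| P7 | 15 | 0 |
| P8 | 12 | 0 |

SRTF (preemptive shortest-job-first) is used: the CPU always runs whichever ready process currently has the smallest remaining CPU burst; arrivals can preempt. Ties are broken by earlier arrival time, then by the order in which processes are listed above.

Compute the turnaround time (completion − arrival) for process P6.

2

Schedule: | P6 0-2 | P2 2-5 | P3 5-8 | P5 8-14 | P1 14-24 | P8 24-36 | P7 36-51 | P4 51-69 |
Completion: P1=24  P2=5  P3=8  P4=69  P5=14  P6=2  P7=51  P8=36
Turnaround(P6) = completion − arrival = 2 − 0 = 2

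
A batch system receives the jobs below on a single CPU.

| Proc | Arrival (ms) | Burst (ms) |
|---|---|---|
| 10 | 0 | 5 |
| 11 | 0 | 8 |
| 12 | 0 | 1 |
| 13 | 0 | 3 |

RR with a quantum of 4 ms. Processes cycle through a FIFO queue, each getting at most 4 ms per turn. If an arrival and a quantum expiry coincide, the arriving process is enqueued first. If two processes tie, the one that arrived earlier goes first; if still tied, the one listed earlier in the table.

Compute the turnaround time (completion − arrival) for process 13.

Schedule: | 10 0-4 | 11 4-8 | 12 8-9 | 13 9-12 | 10 12-13 | 11 13-17 |
Completion: 10=13  11=17  12=9  13=12
Turnaround (C−A): 10=13  11=17  12=9  13=12
Turnaround(13) = completion − arrival = 12 − 0 = 12

12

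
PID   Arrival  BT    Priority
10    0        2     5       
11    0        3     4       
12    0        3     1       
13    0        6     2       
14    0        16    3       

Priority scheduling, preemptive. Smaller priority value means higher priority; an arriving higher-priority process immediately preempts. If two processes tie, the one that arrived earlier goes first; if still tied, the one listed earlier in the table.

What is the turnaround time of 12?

3

Timeline: | 12 0-3 | 13 3-9 | 14 9-25 | 11 25-28 | 10 28-30 |
Completion: 10=30  11=28  12=3  13=9  14=25
Turnaround (C−A): 10=30  11=28  12=3  13=9  14=25
Turnaround(12) = completion − arrival = 3 − 0 = 3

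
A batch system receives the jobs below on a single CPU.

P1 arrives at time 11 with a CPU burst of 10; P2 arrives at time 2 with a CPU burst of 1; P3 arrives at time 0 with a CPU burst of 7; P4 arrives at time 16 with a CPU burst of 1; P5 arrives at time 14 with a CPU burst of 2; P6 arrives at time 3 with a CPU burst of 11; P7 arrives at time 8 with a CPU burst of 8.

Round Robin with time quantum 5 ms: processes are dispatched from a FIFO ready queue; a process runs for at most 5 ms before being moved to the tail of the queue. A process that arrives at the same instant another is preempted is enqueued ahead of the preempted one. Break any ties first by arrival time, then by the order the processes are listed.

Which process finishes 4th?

Gantt: | P3 0-5 | P2 5-6 | P6 6-11 | P3 11-13 | P7 13-18 | P1 18-23 | P6 23-28 | P5 28-30 | P4 30-31 | P7 31-34 | P1 34-39 | P6 39-40 |
Completion: P1=39  P2=6  P3=13  P4=31  P5=30  P6=40  P7=34
Turnaround (C−A): P1=28  P2=4  P3=13  P4=15  P5=16  P6=37  P7=26
Finish order: P2 → P3 → P5 → P4 → P7 → P1 → P6

P4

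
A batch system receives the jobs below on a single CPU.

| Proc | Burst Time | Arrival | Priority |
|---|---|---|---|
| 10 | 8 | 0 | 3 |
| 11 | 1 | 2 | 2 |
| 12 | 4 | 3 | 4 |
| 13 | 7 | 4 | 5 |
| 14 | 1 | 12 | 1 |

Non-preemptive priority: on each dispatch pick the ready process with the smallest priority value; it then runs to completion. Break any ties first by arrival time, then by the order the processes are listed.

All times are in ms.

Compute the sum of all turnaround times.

44

Timeline: | 10 0-8 | 11 8-9 | 12 9-13 | 14 13-14 | 13 14-21 |
Completion: 10=8  11=9  12=13  13=21  14=14
Turnaround (C−A): 10=8  11=7  12=10  13=17  14=2
Turnaround = completion − arrival: 10=8, 11=7, 12=10, 13=17, 14=2
Total turnaround = 8 + 7 + 10 + 17 + 2 = 44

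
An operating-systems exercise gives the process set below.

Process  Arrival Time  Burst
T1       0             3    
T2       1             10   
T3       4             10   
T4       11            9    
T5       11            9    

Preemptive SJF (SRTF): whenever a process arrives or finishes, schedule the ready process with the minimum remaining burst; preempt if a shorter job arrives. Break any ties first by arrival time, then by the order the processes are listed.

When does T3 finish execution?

Schedule: | T1 0-3 | T2 3-13 | T4 13-22 | T5 22-31 | T3 31-41 |
Completion: T1=3  T2=13  T3=41  T4=22  T5=31
Turnaround (C−A): T1=3  T2=12  T3=37  T4=11  T5=20

41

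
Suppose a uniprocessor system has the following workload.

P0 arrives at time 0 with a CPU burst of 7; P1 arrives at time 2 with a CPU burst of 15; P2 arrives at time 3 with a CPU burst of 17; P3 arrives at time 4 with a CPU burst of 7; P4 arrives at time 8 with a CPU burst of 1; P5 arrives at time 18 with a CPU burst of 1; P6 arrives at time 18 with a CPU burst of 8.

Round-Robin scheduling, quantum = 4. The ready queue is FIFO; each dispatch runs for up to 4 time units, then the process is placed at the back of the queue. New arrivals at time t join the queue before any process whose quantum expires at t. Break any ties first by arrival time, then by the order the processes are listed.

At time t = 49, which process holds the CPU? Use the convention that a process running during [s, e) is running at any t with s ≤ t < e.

P1

Timeline: | P0 0-4 | P1 4-8 | P2 8-12 | P3 12-16 | P0 16-19 | P4 19-20 | P1 20-24 | P2 24-28 | P3 28-31 | P5 31-32 | P6 32-36 | P1 36-40 | P2 40-44 | P6 44-48 | P1 48-51 | P2 51-56 |
Completion: P0=19  P1=51  P2=56  P3=31  P4=20  P5=32  P6=48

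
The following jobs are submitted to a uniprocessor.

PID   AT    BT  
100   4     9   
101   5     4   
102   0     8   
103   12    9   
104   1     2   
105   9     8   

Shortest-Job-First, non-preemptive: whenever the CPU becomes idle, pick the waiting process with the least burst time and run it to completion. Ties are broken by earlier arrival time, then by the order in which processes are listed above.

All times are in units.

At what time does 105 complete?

Schedule: | 102 0-8 | 104 8-10 | 101 10-14 | 105 14-22 | 100 22-31 | 103 31-40 |
Completion: 100=31  101=14  102=8  103=40  104=10  105=22
Turnaround (C−A): 100=27  101=9  102=8  103=28  104=9  105=13

22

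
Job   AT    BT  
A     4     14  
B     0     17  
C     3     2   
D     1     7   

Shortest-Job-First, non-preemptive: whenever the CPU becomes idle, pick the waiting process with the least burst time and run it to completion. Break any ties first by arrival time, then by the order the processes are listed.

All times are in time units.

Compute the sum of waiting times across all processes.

54

Schedule: | B 0-17 | C 17-19 | D 19-26 | A 26-40 |
Completion: A=40  B=17  C=19  D=26
Turnaround (C−A): A=36  B=17  C=16  D=25
Waiting = turnaround − burst: A=22, B=0, C=14, D=18
Total waiting = 22 + 0 + 14 + 18 = 54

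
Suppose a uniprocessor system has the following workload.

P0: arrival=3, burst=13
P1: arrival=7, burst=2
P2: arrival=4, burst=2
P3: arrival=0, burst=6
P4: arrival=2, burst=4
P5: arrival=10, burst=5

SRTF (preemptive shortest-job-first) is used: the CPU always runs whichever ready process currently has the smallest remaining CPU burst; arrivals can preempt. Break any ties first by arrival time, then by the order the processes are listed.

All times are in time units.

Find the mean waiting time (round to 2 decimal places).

5.17

Schedule: | P3 0-6 | P2 6-8 | P1 8-10 | P4 10-14 | P5 14-19 | P0 19-32 |
Completion: P0=32  P1=10  P2=8  P3=6  P4=14  P5=19
Turnaround (C−A): P0=29  P1=3  P2=4  P3=6  P4=12  P5=9
Waiting times: P0=16, P1=1, P2=2, P3=0, P4=8, P5=4
Average waiting = (16+1+2+0+8+4) / 6 = 31/6 = 5.17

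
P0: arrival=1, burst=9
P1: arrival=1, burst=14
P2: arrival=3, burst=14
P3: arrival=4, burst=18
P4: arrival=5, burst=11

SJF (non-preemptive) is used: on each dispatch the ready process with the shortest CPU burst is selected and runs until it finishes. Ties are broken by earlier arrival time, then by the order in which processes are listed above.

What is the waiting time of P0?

Timeline: | idle 0-1 | P0 1-10 | P4 10-21 | P1 21-35 | P2 35-49 | P3 49-67 |
Completion: P0=10  P1=35  P2=49  P3=67  P4=21
Turnaround (C−A): P0=9  P1=34  P2=46  P3=63  P4=16
Waiting(P0) = turnaround − burst = 9 − 9 = 0

0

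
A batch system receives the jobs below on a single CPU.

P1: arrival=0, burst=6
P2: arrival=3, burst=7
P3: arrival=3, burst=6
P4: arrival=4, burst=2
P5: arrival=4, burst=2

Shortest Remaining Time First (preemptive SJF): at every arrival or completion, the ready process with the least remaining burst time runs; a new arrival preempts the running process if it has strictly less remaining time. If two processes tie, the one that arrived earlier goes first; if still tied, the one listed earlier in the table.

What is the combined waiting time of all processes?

Gantt: | P1 0-6 | P4 6-8 | P5 8-10 | P3 10-16 | P2 16-23 |
Completion: P1=6  P2=23  P3=16  P4=8  P5=10
Waiting = turnaround − burst: P1=0, P2=13, P3=7, P4=2, P5=4
Total waiting = 0 + 13 + 7 + 2 + 4 = 26

26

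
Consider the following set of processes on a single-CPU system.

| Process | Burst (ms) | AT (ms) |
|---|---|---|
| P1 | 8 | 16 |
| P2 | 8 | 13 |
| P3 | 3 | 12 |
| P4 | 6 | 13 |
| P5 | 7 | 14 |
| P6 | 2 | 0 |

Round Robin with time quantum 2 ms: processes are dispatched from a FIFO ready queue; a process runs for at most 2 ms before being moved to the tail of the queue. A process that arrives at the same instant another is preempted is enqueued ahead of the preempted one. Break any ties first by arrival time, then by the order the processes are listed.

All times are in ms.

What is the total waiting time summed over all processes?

83

Gantt: | P6 0-2 | idle 2-12 | P3 12-14 | P2 14-16 | P4 16-18 | P5 18-20 | P3 20-21 | P1 21-23 | P2 23-25 | P4 25-27 | P5 27-29 | P1 29-31 | P2 31-33 | P4 33-35 | P5 35-37 | P1 37-39 | P2 39-41 | P5 41-42 | P1 42-44 |
Completion: P1=44  P2=41  P3=21  P4=35  P5=42  P6=2
Waiting = turnaround − burst: P1=20, P2=20, P3=6, P4=16, P5=21, P6=0
Total waiting = 20 + 20 + 6 + 16 + 21 + 0 = 83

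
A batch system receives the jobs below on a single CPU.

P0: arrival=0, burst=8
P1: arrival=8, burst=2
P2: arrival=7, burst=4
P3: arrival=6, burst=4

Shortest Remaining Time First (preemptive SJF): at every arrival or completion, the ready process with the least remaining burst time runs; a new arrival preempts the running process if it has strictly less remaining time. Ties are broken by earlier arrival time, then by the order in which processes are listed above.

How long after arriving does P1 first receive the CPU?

Gantt: | P0 0-8 | P1 8-10 | P3 10-14 | P2 14-18 |
Completion: P0=8  P1=10  P2=18  P3=14
Response(P1) = first start − arrival = 8 − 8 = 0

0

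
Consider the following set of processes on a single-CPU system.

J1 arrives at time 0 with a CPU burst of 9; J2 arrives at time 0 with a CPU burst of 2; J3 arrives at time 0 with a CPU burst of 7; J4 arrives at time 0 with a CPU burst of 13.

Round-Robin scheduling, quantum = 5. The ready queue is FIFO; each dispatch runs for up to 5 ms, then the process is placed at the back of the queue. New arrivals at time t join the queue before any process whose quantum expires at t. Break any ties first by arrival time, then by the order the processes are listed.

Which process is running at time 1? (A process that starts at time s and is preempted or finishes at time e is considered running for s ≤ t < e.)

Timeline: | J1 0-5 | J2 5-7 | J3 7-12 | J4 12-17 | J1 17-21 | J3 21-23 | J4 23-31 |
Completion: J1=21  J2=7  J3=23  J4=31
Turnaround (C−A): J1=21  J2=7  J3=23  J4=31

J1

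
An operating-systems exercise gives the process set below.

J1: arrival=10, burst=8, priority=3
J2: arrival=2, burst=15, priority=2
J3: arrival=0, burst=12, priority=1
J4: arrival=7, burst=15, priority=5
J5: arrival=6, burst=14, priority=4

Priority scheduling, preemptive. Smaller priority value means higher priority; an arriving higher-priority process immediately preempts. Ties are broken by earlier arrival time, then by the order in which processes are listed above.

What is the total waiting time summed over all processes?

Timeline: | J3 0-12 | J2 12-27 | J1 27-35 | J5 35-49 | J4 49-64 |
Completion: J1=35  J2=27  J3=12  J4=64  J5=49
Turnaround (C−A): J1=25  J2=25  J3=12  J4=57  J5=43
Waiting = turnaround − burst: J1=17, J2=10, J3=0, J4=42, J5=29
Total waiting = 17 + 10 + 0 + 42 + 29 = 98

98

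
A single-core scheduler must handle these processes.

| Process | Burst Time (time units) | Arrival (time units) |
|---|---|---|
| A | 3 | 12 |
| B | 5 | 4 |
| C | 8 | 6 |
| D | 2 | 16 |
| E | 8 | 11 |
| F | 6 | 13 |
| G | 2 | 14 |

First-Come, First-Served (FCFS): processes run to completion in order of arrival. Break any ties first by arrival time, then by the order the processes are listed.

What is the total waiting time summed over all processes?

77

Gantt: | idle 0-4 | B 4-9 | C 9-17 | E 17-25 | A 25-28 | F 28-34 | G 34-36 | D 36-38 |
Completion: A=28  B=9  C=17  D=38  E=25  F=34  G=36
Waiting = turnaround − burst: A=13, B=0, C=3, D=20, E=6, F=15, G=20
Total waiting = 13 + 0 + 3 + 20 + 6 + 15 + 20 = 77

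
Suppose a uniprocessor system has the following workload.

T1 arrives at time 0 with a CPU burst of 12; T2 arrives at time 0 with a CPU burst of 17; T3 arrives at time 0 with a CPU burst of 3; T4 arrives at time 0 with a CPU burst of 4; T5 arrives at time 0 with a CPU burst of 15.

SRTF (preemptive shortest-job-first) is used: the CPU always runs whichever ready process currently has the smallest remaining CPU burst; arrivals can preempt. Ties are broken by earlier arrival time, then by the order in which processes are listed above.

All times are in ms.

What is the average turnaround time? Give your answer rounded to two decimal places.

Gantt: | T3 0-3 | T4 3-7 | T1 7-19 | T5 19-34 | T2 34-51 |
Completion: T1=19  T2=51  T3=3  T4=7  T5=34
Turnaround (C−A): T1=19  T2=51  T3=3  T4=7  T5=34
Turnaround times: T1=19, T2=51, T3=3, T4=7, T5=34
Average turnaround = (19+51+3+7+34) / 5 = 114/5 = 22.80

22.80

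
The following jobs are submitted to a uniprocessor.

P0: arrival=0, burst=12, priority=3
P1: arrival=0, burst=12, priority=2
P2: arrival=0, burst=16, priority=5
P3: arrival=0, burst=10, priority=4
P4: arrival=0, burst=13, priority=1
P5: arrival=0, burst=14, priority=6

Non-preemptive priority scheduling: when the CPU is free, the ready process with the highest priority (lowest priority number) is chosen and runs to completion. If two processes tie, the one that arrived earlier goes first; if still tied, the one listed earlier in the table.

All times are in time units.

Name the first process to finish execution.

P4

Schedule: | P4 0-13 | P1 13-25 | P0 25-37 | P3 37-47 | P2 47-63 | P5 63-77 |
Completion: P0=37  P1=25  P2=63  P3=47  P4=13  P5=77
Finish order: P4 → P1 → P0 → P3 → P2 → P5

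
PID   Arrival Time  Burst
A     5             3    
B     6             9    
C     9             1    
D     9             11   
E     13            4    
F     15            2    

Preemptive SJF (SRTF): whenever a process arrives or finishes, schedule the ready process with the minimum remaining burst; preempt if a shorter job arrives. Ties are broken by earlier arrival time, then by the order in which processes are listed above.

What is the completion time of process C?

10

Timeline: | idle 0-5 | A 5-8 | B 8-9 | C 9-10 | B 10-13 | E 13-17 | F 17-19 | B 19-24 | D 24-35 |
Completion: A=8  B=24  C=10  D=35  E=17  F=19
Turnaround (C−A): A=3  B=18  C=1  D=26  E=4  F=4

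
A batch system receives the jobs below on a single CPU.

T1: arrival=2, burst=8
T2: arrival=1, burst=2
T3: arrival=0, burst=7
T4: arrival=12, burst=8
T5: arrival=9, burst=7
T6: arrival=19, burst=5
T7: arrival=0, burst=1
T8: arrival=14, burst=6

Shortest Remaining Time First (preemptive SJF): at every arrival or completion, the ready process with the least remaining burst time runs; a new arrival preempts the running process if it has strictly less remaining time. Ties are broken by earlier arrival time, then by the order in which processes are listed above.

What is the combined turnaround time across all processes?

Gantt: | T7 0-1 | T2 1-3 | T3 3-10 | T5 10-17 | T8 17-23 | T6 23-28 | T1 28-36 | T4 36-44 |
Completion: T1=36  T2=3  T3=10  T4=44  T5=17  T6=28  T7=1  T8=23
Turnaround = completion − arrival: T1=34, T2=2, T3=10, T4=32, T5=8, T6=9, T7=1, T8=9
Total turnaround = 34 + 2 + 10 + 32 + 8 + 9 + 1 + 9 = 105

105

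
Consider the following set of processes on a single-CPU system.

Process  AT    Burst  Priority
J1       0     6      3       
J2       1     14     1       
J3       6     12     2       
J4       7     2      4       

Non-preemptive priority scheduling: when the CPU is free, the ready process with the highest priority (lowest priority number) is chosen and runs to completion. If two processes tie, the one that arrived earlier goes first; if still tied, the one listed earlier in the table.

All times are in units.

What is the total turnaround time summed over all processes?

Schedule: | J1 0-6 | J2 6-20 | J3 20-32 | J4 32-34 |
Completion: J1=6  J2=20  J3=32  J4=34
Turnaround = completion − arrival: J1=6, J2=19, J3=26, J4=27
Total turnaround = 6 + 19 + 26 + 27 = 78

78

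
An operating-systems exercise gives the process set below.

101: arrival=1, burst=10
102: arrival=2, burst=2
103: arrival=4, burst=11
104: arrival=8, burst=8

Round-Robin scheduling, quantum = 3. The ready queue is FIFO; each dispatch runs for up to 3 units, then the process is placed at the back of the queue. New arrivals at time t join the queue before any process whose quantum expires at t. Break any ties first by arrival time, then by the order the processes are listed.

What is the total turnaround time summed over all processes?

81

Timeline: | idle 0-1 | 101 1-4 | 102 4-6 | 103 6-9 | 101 9-12 | 104 12-15 | 103 15-18 | 101 18-21 | 104 21-24 | 103 24-27 | 101 27-28 | 104 28-30 | 103 30-32 |
Completion: 101=28  102=6  103=32  104=30
Turnaround = completion − arrival: 101=27, 102=4, 103=28, 104=22
Total turnaround = 27 + 4 + 28 + 22 = 81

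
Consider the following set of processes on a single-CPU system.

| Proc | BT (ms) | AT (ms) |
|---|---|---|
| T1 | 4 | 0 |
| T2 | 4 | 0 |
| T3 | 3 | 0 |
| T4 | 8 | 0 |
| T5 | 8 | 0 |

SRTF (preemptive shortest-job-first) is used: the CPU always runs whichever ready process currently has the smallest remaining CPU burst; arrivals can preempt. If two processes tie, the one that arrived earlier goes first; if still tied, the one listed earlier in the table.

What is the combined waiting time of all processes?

Schedule: | T3 0-3 | T1 3-7 | T2 7-11 | T4 11-19 | T5 19-27 |
Completion: T1=7  T2=11  T3=3  T4=19  T5=27
Turnaround (C−A): T1=7  T2=11  T3=3  T4=19  T5=27
Waiting = turnaround − burst: T1=3, T2=7, T3=0, T4=11, T5=19
Total waiting = 3 + 7 + 0 + 11 + 19 = 40

40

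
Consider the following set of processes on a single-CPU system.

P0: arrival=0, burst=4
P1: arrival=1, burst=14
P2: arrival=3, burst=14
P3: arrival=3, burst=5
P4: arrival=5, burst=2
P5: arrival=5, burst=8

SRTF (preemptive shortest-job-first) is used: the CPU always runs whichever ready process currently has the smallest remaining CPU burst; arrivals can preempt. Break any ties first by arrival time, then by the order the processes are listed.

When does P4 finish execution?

7

Timeline: | P0 0-4 | P3 4-5 | P4 5-7 | P3 7-11 | P5 11-19 | P1 19-33 | P2 33-47 |
Completion: P0=4  P1=33  P2=47  P3=11  P4=7  P5=19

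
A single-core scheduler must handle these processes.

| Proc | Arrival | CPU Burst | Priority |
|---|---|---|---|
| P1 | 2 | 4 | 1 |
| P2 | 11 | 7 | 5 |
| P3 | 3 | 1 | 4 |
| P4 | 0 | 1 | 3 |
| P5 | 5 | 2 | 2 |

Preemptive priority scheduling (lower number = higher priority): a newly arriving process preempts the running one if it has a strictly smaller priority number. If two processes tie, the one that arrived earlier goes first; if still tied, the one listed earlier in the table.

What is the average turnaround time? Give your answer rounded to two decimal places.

Timeline: | P4 0-1 | idle 1-2 | P1 2-6 | P5 6-8 | P3 8-9 | idle 9-11 | P2 11-18 |
Completion: P1=6  P2=18  P3=9  P4=1  P5=8
Turnaround times: P1=4, P2=7, P3=6, P4=1, P5=3
Average turnaround = (4+7+6+1+3) / 5 = 21/5 = 4.20

4.20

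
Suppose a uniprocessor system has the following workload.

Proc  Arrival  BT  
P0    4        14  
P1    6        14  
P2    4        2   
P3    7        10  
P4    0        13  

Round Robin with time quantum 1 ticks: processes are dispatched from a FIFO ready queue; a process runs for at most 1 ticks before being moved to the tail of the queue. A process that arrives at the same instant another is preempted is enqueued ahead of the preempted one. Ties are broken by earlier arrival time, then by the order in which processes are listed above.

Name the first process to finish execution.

Schedule: | P4 0-4 | P0 4-5 | P2 5-6 | P4 6-7 | P0 7-8 | P1 8-9 | P2 9-10 | P3 10-11 | P4 11-12 | P0 12-13 | P1 13-14 | P3 14-15 | P4 15-16 | P0 16-17 | P1 17-18 | P3 18-19 | P4 19-20 | P0 20-21 | P1 21-22 | P3 22-23 | P4 23-24 | P0 24-25 | P1 25-26 | P3 26-27 | P4 27-28 | P0 28-29 | P1 29-30 | P3 30-31 | P4 31-32 | P0 32-33 | P1 33-34 | P3 34-35 | P4 35-36 | P0 36-37 | P1 37-38 | P3 38-39 | P4 39-40 | P0 40-41 | P1 41-42 | P3 42-43 | P0 43-44 | P1 44-45 | P3 45-46 | P0 46-47 | P1 47-48 | P0 48-49 | P1 49-50 | P0 50-51 | P1 51-53 |
Completion: P0=51  P1=53  P2=10  P3=46  P4=40
Turnaround (C−A): P0=47  P1=47  P2=6  P3=39  P4=40
Finish order: P2 → P4 → P3 → P0 → P1

P2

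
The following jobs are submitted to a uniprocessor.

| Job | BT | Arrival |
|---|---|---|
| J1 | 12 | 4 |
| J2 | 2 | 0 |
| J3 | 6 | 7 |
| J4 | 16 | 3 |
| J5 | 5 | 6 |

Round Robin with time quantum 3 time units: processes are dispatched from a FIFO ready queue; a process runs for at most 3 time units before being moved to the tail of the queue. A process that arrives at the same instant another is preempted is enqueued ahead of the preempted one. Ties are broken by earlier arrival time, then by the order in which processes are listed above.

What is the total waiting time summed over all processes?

73

Timeline: | J2 0-2 | idle 2-3 | J4 3-6 | J1 6-9 | J5 9-12 | J4 12-15 | J3 15-18 | J1 18-21 | J5 21-23 | J4 23-26 | J3 26-29 | J1 29-32 | J4 32-35 | J1 35-38 | J4 38-42 |
Completion: J1=38  J2=2  J3=29  J4=42  J5=23
Waiting = turnaround − burst: J1=22, J2=0, J3=16, J4=23, J5=12
Total waiting = 22 + 0 + 16 + 23 + 12 = 73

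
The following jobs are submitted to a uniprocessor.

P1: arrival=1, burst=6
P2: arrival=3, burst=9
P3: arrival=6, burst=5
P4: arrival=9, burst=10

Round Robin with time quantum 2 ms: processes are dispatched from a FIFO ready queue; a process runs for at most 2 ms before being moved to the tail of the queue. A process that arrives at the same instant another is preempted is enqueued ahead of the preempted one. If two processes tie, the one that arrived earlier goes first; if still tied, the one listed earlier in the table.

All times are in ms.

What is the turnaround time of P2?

24

Schedule: | idle 0-1 | P1 1-3 | P2 3-5 | P1 5-7 | P2 7-9 | P3 9-11 | P1 11-13 | P4 13-15 | P2 15-17 | P3 17-19 | P4 19-21 | P2 21-23 | P3 23-24 | P4 24-26 | P2 26-27 | P4 27-31 |
Completion: P1=13  P2=27  P3=24  P4=31
Turnaround(P2) = completion − arrival = 27 − 3 = 24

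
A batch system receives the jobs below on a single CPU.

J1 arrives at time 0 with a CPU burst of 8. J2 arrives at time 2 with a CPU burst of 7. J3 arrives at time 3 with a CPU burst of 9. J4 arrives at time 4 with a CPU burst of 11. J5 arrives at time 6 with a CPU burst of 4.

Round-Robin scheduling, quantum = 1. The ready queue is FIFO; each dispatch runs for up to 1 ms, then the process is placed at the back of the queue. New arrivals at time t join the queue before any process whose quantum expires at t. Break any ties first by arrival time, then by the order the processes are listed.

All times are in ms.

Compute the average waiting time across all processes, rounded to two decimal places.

Timeline: | J1 0-2 | J2 2-3 | J1 3-4 | J3 4-5 | J2 5-6 | J4 6-7 | J1 7-8 | J3 8-9 | J5 9-10 | J2 10-11 | J4 11-12 | J1 12-13 | J3 13-14 | J5 14-15 | J2 15-16 | J4 16-17 | J1 17-18 | J3 18-19 | J5 19-20 | J2 20-21 | J4 21-22 | J1 22-23 | J3 23-24 | J5 24-25 | J2 25-26 | J4 26-27 | J1 27-28 | J3 28-29 | J2 29-30 | J4 30-31 | J3 31-32 | J4 32-33 | J3 33-34 | J4 34-35 | J3 35-36 | J4 36-39 |
Completion: J1=28  J2=30  J3=36  J4=39  J5=25
Waiting times: J1=20, J2=21, J3=24, J4=24, J5=15
Average waiting = (20+21+24+24+15) / 5 = 104/5 = 20.80

20.80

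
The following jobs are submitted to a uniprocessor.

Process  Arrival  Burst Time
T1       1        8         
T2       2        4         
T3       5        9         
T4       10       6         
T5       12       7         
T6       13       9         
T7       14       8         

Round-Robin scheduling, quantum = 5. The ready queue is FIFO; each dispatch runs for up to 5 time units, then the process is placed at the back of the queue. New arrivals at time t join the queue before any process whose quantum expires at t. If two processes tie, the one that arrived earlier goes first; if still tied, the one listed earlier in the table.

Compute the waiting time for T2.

Schedule: | idle 0-1 | T1 1-6 | T2 6-10 | T3 10-15 | T1 15-18 | T4 18-23 | T5 23-28 | T6 28-33 | T7 33-38 | T3 38-42 | T4 42-43 | T5 43-45 | T6 45-49 | T7 49-52 |
Completion: T1=18  T2=10  T3=42  T4=43  T5=45  T6=49  T7=52
Turnaround (C−A): T1=17  T2=8  T3=37  T4=33  T5=33  T6=36  T7=38
Waiting(T2) = turnaround − burst = 8 − 4 = 4

4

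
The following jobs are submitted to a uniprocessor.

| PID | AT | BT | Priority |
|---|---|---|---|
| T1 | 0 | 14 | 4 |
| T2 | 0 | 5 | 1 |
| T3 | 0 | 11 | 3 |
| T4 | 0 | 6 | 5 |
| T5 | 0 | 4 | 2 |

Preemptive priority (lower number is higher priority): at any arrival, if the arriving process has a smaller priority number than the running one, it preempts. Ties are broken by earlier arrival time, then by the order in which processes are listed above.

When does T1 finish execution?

34

Gantt: | T2 0-5 | T5 5-9 | T3 9-20 | T1 20-34 | T4 34-40 |
Completion: T1=34  T2=5  T3=20  T4=40  T5=9
Turnaround (C−A): T1=34  T2=5  T3=20  T4=40  T5=9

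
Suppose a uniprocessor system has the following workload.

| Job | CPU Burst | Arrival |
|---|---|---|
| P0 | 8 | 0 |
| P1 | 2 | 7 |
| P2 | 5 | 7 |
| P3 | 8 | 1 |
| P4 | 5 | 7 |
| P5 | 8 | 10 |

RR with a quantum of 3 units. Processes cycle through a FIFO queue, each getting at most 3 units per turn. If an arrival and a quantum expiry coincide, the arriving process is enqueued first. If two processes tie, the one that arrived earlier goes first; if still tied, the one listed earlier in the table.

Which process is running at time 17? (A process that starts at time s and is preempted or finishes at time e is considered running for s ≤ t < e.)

P4

Gantt: | P0 0-3 | P3 3-6 | P0 6-9 | P3 9-12 | P1 12-14 | P2 14-17 | P4 17-20 | P0 20-22 | P5 22-25 | P3 25-27 | P2 27-29 | P4 29-31 | P5 31-36 |
Completion: P0=22  P1=14  P2=29  P3=27  P4=31  P5=36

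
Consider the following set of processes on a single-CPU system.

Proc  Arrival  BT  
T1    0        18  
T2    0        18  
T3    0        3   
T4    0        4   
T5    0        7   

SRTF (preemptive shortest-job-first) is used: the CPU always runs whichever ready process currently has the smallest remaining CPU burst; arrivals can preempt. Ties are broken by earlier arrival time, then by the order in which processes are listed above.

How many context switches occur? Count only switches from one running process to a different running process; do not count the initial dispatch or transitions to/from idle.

4

Timeline: | T3 0-3 | T4 3-7 | T5 7-14 | T1 14-32 | T2 32-50 |
Completion: T1=32  T2=50  T3=3  T4=7  T5=14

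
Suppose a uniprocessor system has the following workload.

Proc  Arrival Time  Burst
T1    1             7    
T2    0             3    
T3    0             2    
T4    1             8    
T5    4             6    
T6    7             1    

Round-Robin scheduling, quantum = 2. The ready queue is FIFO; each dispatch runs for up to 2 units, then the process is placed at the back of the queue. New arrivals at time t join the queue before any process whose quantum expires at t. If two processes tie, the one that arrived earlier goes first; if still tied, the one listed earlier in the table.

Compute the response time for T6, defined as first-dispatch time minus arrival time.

Gantt: | T2 0-2 | T3 2-4 | T1 4-6 | T4 6-8 | T2 8-9 | T5 9-11 | T1 11-13 | T6 13-14 | T4 14-16 | T5 16-18 | T1 18-20 | T4 20-22 | T5 22-24 | T1 24-25 | T4 25-27 |
Completion: T1=25  T2=9  T3=4  T4=27  T5=24  T6=14
Response(T6) = first start − arrival = 13 − 7 = 6

6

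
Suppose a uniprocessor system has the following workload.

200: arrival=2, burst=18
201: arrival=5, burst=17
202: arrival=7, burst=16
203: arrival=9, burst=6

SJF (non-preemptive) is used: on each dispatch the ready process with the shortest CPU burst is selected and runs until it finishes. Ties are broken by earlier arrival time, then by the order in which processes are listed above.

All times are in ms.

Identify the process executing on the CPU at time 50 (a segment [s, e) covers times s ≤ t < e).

201

Gantt: | idle 0-2 | 200 2-20 | 203 20-26 | 202 26-42 | 201 42-59 |
Completion: 200=20  201=59  202=42  203=26
Turnaround (C−A): 200=18  201=54  202=35  203=17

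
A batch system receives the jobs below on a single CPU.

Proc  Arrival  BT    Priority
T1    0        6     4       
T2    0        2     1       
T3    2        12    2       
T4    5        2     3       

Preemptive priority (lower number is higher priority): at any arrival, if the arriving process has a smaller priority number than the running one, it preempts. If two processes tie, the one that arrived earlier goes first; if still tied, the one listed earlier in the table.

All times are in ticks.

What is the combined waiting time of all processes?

25

Timeline: | T2 0-2 | T3 2-14 | T4 14-16 | T1 16-22 |
Completion: T1=22  T2=2  T3=14  T4=16
Turnaround (C−A): T1=22  T2=2  T3=12  T4=11
Waiting = turnaround − burst: T1=16, T2=0, T3=0, T4=9
Total waiting = 16 + 0 + 0 + 9 = 25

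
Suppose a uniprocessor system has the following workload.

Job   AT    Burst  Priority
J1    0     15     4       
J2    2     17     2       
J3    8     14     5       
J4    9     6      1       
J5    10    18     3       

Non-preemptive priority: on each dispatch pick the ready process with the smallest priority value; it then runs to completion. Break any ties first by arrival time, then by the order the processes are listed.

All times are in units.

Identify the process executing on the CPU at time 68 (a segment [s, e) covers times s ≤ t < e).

Gantt: | J1 0-15 | J4 15-21 | J2 21-38 | J5 38-56 | J3 56-70 |
Completion: J1=15  J2=38  J3=70  J4=21  J5=56

J3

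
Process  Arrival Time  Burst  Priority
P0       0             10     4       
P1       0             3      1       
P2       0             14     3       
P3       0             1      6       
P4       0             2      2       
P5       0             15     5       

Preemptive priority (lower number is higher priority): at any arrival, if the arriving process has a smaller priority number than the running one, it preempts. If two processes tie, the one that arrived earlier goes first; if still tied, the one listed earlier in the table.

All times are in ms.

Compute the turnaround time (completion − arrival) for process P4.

5

Timeline: | P1 0-3 | P4 3-5 | P2 5-19 | P0 19-29 | P5 29-44 | P3 44-45 |
Completion: P0=29  P1=3  P2=19  P3=45  P4=5  P5=44
Turnaround (C−A): P0=29  P1=3  P2=19  P3=45  P4=5  P5=44
Turnaround(P4) = completion − arrival = 5 − 0 = 5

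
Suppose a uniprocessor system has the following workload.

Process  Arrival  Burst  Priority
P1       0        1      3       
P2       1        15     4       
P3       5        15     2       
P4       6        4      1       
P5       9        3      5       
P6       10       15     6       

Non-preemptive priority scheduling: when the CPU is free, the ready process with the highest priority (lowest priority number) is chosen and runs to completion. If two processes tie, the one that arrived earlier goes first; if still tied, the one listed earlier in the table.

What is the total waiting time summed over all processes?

79

Gantt: | P1 0-1 | P2 1-16 | P4 16-20 | P3 20-35 | P5 35-38 | P6 38-53 |
Completion: P1=1  P2=16  P3=35  P4=20  P5=38  P6=53
Turnaround (C−A): P1=1  P2=15  P3=30  P4=14  P5=29  P6=43
Waiting = turnaround − burst: P1=0, P2=0, P3=15, P4=10, P5=26, P6=28
Total waiting = 0 + 0 + 15 + 10 + 26 + 28 = 79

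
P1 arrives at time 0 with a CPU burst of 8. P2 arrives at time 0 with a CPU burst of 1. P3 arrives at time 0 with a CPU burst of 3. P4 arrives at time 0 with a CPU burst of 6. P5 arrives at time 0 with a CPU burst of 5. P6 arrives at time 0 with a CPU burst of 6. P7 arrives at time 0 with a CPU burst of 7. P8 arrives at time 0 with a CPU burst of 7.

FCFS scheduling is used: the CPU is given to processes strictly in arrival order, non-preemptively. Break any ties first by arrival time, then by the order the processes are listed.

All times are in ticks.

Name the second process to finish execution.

Schedule: | P1 0-8 | P2 8-9 | P3 9-12 | P4 12-18 | P5 18-23 | P6 23-29 | P7 29-36 | P8 36-43 |
Completion: P1=8  P2=9  P3=12  P4=18  P5=23  P6=29  P7=36  P8=43
Finish order: P1 → P2 → P3 → P4 → P5 → P6 → P7 → P8

P2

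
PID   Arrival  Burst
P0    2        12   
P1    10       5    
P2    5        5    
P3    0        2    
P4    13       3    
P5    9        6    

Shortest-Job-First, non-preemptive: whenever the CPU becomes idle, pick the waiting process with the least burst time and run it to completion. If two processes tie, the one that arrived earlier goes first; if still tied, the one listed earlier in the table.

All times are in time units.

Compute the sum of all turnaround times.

76

Timeline: | P3 0-2 | P0 2-14 | P4 14-17 | P2 17-22 | P1 22-27 | P5 27-33 |
Completion: P0=14  P1=27  P2=22  P3=2  P4=17  P5=33
Turnaround (C−A): P0=12  P1=17  P2=17  P3=2  P4=4  P5=24
Turnaround = completion − arrival: P0=12, P1=17, P2=17, P3=2, P4=4, P5=24
Total turnaround = 12 + 17 + 17 + 2 + 4 + 24 = 76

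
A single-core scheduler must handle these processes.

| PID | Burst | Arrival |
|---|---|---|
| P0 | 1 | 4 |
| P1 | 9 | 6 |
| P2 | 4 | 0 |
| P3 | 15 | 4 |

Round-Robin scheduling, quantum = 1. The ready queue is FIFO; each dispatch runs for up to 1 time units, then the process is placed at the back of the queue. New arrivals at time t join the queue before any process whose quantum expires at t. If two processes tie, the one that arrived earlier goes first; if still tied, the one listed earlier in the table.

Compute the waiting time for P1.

8

Timeline: | P2 0-4 | P0 4-5 | P3 5-6 | P1 6-7 | P3 7-8 | P1 8-9 | P3 9-10 | P1 10-11 | P3 11-12 | P1 12-13 | P3 13-14 | P1 14-15 | P3 15-16 | P1 16-17 | P3 17-18 | P1 18-19 | P3 19-20 | P1 20-21 | P3 21-22 | P1 22-23 | P3 23-29 |
Completion: P0=5  P1=23  P2=4  P3=29
Waiting(P1) = turnaround − burst = 17 − 9 = 8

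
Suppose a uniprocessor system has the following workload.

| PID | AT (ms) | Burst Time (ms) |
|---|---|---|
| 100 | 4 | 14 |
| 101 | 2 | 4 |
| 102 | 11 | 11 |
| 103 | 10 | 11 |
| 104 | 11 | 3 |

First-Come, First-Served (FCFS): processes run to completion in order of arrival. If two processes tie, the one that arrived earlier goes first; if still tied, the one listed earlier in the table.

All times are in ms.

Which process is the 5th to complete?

Timeline: | idle 0-2 | 101 2-6 | 100 6-20 | 103 20-31 | 102 31-42 | 104 42-45 |
Completion: 100=20  101=6  102=42  103=31  104=45
Turnaround (C−A): 100=16  101=4  102=31  103=21  104=34
Finish order: 101 → 100 → 103 → 102 → 104

104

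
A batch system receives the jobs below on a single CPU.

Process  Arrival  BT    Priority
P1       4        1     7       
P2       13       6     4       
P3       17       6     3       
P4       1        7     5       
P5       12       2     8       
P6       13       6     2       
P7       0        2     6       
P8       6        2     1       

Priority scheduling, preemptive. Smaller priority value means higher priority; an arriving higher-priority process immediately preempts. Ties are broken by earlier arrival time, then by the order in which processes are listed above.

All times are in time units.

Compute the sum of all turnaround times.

Timeline: | P7 0-1 | P4 1-6 | P8 6-8 | P4 8-10 | P7 10-11 | P1 11-12 | P5 12-13 | P6 13-19 | P3 19-25 | P2 25-31 | P5 31-32 |
Completion: P1=12  P2=31  P3=25  P4=10  P5=32  P6=19  P7=11  P8=8
Turnaround (C−A): P1=8  P2=18  P3=8  P4=9  P5=20  P6=6  P7=11  P8=2
Turnaround = completion − arrival: P1=8, P2=18, P3=8, P4=9, P5=20, P6=6, P7=11, P8=2
Total turnaround = 8 + 18 + 8 + 9 + 20 + 6 + 11 + 2 = 82

82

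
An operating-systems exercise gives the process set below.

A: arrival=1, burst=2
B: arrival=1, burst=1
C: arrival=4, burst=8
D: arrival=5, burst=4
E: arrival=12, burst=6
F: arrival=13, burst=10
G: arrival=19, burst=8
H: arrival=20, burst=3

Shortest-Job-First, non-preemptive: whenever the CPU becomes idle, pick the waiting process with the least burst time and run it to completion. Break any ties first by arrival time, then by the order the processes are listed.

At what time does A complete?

Gantt: | idle 0-1 | B 1-2 | A 2-4 | C 4-12 | D 12-16 | E 16-22 | H 22-25 | G 25-33 | F 33-43 |
Completion: A=4  B=2  C=12  D=16  E=22  F=43  G=33  H=25

4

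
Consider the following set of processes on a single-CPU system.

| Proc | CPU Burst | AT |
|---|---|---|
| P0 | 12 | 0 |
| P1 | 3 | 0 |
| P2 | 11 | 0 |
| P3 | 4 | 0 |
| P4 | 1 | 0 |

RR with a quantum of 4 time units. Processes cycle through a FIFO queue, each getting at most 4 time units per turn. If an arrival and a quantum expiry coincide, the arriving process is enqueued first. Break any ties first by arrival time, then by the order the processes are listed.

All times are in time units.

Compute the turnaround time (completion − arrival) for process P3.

Schedule: | P0 0-4 | P1 4-7 | P2 7-11 | P3 11-15 | P4 15-16 | P0 16-20 | P2 20-24 | P0 24-28 | P2 28-31 |
Completion: P0=28  P1=7  P2=31  P3=15  P4=16
Turnaround (C−A): P0=28  P1=7  P2=31  P3=15  P4=16
Turnaround(P3) = completion − arrival = 15 − 0 = 15

15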